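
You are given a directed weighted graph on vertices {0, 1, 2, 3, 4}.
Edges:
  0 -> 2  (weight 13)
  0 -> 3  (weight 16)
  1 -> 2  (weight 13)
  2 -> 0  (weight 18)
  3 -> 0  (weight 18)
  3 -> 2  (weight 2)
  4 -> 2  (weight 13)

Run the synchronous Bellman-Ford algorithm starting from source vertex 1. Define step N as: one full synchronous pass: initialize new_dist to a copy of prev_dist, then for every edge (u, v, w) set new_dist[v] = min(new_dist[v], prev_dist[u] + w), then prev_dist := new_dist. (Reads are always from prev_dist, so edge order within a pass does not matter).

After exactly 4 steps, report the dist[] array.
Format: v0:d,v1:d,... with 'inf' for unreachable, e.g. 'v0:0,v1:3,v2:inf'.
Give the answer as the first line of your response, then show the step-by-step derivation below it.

v0:31,v1:0,v2:13,v3:47,v4:inf

step 1: dist = v0:inf,v1:0,v2:13,v3:inf,v4:inf
step 2: dist = v0:31,v1:0,v2:13,v3:inf,v4:inf
step 3: dist = v0:31,v1:0,v2:13,v3:47,v4:inf
step 4: dist = v0:31,v1:0,v2:13,v3:47,v4:inf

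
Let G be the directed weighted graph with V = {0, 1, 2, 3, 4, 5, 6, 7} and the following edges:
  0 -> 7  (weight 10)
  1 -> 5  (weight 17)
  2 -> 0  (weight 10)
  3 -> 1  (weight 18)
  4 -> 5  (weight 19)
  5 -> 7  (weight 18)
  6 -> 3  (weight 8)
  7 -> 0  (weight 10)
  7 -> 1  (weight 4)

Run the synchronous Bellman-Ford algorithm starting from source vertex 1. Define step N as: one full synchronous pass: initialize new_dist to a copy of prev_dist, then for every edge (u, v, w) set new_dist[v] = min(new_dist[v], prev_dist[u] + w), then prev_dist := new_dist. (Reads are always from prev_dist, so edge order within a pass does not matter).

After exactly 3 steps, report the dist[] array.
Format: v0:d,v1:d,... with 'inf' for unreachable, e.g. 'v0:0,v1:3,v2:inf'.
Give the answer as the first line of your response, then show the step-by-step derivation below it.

v0:45,v1:0,v2:inf,v3:inf,v4:inf,v5:17,v6:inf,v7:35

step 1: dist = v0:inf,v1:0,v2:inf,v3:inf,v4:inf,v5:17,v6:inf,v7:inf
step 2: dist = v0:inf,v1:0,v2:inf,v3:inf,v4:inf,v5:17,v6:inf,v7:35
step 3: dist = v0:45,v1:0,v2:inf,v3:inf,v4:inf,v5:17,v6:inf,v7:35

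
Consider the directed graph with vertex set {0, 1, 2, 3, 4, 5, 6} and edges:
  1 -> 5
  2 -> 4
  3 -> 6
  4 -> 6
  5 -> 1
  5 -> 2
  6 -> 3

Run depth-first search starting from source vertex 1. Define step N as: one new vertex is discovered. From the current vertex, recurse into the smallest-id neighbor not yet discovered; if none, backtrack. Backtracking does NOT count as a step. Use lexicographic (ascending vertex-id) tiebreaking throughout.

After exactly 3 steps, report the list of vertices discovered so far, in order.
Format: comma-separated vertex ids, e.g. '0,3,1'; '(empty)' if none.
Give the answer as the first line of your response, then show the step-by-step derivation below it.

1,5,2

step 1: discover 1; path=1; order=1
step 2: discover 5; path=1>5; order=1,5
step 3: discover 2; path=1>5>2; order=1,5,2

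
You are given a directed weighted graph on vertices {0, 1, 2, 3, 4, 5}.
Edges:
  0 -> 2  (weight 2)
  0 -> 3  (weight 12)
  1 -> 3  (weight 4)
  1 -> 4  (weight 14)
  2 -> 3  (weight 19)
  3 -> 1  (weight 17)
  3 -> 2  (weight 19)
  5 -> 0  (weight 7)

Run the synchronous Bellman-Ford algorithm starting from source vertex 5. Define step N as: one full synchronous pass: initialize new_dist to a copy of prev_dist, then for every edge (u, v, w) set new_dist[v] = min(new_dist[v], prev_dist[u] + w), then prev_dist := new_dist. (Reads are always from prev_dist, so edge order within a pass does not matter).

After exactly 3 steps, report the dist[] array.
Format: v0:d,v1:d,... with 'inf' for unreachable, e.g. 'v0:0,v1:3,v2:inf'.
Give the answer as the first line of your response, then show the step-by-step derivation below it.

v0:7,v1:36,v2:9,v3:19,v4:inf,v5:0

step 1: dist = v0:7,v1:inf,v2:inf,v3:inf,v4:inf,v5:0
step 2: dist = v0:7,v1:inf,v2:9,v3:19,v4:inf,v5:0
step 3: dist = v0:7,v1:36,v2:9,v3:19,v4:inf,v5:0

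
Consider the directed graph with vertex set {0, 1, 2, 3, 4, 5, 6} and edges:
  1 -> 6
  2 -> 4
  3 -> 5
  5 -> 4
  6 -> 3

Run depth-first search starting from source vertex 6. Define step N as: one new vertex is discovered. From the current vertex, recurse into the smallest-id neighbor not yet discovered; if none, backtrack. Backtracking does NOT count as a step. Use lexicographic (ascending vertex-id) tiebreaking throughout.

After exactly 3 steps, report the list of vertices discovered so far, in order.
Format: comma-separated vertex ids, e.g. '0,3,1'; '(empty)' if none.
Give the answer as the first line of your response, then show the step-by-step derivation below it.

6,3,5

step 1: discover 6; path=6; order=6
step 2: discover 3; path=6>3; order=6,3
step 3: discover 5; path=6>3>5; order=6,3,5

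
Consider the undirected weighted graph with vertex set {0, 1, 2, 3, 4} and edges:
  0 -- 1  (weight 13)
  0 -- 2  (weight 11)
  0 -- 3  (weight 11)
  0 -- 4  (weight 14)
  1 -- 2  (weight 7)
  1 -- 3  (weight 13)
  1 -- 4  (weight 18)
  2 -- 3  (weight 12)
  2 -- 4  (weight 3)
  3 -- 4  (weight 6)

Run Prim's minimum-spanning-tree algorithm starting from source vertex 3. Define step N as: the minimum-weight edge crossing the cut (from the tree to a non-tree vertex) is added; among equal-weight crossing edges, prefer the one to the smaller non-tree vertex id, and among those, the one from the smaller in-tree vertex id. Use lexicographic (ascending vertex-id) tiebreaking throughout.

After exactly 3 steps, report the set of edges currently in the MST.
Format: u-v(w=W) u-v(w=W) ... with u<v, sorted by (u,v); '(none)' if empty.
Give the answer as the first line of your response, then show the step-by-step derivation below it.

1-2(w=7) 2-4(w=3) 3-4(w=6)

step 1: add edge 3-4 (w=6); MST = {3-4(w=6)}
step 2: add edge 2-4 (w=3); MST = {2-4(w=3) 3-4(w=6)}
step 3: add edge 1-2 (w=7); MST = {1-2(w=7) 2-4(w=3) 3-4(w=6)}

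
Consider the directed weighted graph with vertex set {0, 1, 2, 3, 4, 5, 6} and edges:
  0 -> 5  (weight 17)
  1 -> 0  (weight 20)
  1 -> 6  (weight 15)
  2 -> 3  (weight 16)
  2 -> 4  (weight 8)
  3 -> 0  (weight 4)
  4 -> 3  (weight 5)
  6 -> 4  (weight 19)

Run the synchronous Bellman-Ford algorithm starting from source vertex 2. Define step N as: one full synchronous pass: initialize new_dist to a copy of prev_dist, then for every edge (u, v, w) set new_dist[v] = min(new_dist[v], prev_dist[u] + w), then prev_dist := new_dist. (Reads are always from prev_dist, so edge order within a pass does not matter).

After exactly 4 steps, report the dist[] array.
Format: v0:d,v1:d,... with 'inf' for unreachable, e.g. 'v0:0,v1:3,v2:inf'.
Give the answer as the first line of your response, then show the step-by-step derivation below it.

v0:17,v1:inf,v2:0,v3:13,v4:8,v5:34,v6:inf

step 1: dist = v0:inf,v1:inf,v2:0,v3:16,v4:8,v5:inf,v6:inf
step 2: dist = v0:20,v1:inf,v2:0,v3:13,v4:8,v5:inf,v6:inf
step 3: dist = v0:17,v1:inf,v2:0,v3:13,v4:8,v5:37,v6:inf
step 4: dist = v0:17,v1:inf,v2:0,v3:13,v4:8,v5:34,v6:inf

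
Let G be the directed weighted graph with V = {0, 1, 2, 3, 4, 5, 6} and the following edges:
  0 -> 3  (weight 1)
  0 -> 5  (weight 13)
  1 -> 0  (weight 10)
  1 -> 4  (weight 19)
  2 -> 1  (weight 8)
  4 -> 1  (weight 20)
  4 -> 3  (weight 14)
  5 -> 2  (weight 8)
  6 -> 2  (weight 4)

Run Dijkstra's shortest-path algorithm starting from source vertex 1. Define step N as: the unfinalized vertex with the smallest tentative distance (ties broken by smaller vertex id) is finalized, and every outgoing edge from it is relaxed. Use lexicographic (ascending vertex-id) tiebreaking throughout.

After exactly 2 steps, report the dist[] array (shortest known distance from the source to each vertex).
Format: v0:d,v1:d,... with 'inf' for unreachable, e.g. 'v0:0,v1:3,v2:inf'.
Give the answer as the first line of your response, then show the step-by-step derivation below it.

v0:10,v1:0,v2:inf,v3:11,v4:19,v5:23,v6:inf

step 1: dist = v0:10,v1:0,v2:inf,v3:inf,v4:19,v5:inf,v6:inf
step 2: dist = v0:10,v1:0,v2:inf,v3:11,v4:19,v5:23,v6:inf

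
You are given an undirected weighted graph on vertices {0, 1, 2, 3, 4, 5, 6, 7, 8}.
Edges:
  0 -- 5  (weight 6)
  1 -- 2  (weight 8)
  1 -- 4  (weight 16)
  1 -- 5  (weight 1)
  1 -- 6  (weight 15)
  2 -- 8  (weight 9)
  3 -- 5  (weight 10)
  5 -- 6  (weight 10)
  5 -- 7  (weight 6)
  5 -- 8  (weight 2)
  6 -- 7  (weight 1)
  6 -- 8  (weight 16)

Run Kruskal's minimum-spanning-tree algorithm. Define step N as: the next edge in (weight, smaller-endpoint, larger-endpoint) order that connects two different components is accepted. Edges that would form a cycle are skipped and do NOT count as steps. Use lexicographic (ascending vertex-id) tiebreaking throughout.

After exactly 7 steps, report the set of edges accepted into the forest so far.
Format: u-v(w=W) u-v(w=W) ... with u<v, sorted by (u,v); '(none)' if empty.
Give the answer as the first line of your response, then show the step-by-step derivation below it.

0-5(w=6) 1-2(w=8) 1-5(w=1) 3-5(w=10) 5-7(w=6) 5-8(w=2) 6-7(w=1)

step 1: add edge 1-5 (w=1); MST = {1-5(w=1)}
step 2: add edge 6-7 (w=1); MST = {1-5(w=1) 6-7(w=1)}
step 3: add edge 5-8 (w=2); MST = {1-5(w=1) 5-8(w=2) 6-7(w=1)}
step 4: add edge 0-5 (w=6); MST = {0-5(w=6) 1-5(w=1) 5-8(w=2) 6-7(w=1)}
step 5: add edge 5-7 (w=6); MST = {0-5(w=6) 1-5(w=1) 5-7(w=6) 5-8(w=2) 6-7(w=1)}
step 6: add edge 1-2 (w=8); MST = {0-5(w=6) 1-2(w=8) 1-5(w=1) 5-7(w=6) 5-8(w=2) 6-7(w=1)}
step 7: add edge 3-5 (w=10); MST = {0-5(w=6) 1-2(w=8) 1-5(w=1) 3-5(w=10) 5-7(w=6) 5-8(w=2) 6-7(w=1)}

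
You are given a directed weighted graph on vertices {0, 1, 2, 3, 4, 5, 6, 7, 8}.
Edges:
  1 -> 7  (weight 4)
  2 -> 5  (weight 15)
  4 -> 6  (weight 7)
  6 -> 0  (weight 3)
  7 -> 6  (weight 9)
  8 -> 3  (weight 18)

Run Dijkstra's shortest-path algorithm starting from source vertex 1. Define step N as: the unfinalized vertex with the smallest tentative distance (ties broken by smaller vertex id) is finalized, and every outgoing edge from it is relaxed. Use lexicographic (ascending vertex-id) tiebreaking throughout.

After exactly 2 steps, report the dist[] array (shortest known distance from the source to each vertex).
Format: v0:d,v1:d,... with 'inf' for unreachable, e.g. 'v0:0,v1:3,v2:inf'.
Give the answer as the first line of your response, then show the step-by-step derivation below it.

v0:inf,v1:0,v2:inf,v3:inf,v4:inf,v5:inf,v6:13,v7:4,v8:inf

step 1: dist = v0:inf,v1:0,v2:inf,v3:inf,v4:inf,v5:inf,v6:inf,v7:4,v8:inf
step 2: dist = v0:inf,v1:0,v2:inf,v3:inf,v4:inf,v5:inf,v6:13,v7:4,v8:inf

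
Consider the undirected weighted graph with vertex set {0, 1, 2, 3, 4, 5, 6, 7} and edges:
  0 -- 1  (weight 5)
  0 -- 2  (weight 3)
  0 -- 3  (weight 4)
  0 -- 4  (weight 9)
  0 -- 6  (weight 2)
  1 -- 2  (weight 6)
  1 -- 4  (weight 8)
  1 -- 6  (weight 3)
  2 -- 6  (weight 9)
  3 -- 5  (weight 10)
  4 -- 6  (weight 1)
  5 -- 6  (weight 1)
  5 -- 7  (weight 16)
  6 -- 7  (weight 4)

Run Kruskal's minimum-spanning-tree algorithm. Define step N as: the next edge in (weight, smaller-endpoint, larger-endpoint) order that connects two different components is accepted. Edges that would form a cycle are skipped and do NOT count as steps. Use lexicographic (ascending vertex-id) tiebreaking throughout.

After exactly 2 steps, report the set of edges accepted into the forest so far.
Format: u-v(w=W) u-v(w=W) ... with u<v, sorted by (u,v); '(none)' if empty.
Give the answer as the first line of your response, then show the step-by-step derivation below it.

4-6(w=1) 5-6(w=1)

step 1: add edge 4-6 (w=1); MST = {4-6(w=1)}
step 2: add edge 5-6 (w=1); MST = {4-6(w=1) 5-6(w=1)}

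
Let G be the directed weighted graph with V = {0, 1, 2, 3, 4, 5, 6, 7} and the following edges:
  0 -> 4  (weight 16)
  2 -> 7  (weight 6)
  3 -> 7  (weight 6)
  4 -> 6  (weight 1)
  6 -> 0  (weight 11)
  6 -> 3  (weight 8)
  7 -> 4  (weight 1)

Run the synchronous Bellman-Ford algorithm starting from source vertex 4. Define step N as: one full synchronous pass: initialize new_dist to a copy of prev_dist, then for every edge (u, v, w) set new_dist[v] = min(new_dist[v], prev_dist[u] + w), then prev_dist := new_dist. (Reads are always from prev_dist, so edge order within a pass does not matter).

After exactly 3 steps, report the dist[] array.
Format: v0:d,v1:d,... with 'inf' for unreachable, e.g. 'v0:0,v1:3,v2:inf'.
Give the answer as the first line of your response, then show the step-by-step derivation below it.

v0:12,v1:inf,v2:inf,v3:9,v4:0,v5:inf,v6:1,v7:15

step 1: dist = v0:inf,v1:inf,v2:inf,v3:inf,v4:0,v5:inf,v6:1,v7:inf
step 2: dist = v0:12,v1:inf,v2:inf,v3:9,v4:0,v5:inf,v6:1,v7:inf
step 3: dist = v0:12,v1:inf,v2:inf,v3:9,v4:0,v5:inf,v6:1,v7:15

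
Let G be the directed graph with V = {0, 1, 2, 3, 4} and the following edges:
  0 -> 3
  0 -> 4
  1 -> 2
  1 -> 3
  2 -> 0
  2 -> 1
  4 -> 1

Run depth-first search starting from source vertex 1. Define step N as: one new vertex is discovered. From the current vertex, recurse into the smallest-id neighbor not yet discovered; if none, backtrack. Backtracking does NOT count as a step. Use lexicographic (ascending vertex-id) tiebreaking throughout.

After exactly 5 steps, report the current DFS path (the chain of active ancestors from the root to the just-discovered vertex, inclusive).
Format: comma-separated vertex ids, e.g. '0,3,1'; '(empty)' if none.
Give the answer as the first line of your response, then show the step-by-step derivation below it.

1,2,0,4

step 1: discover 1; path=1; order=1
step 2: discover 2; path=1>2; order=1,2
step 3: discover 0; path=1>2>0; order=1,2,0
step 4: discover 3; path=1>2>0>3; order=1,2,0,3
step 5: discover 4; path=1>2>0>4; order=1,2,0,3,4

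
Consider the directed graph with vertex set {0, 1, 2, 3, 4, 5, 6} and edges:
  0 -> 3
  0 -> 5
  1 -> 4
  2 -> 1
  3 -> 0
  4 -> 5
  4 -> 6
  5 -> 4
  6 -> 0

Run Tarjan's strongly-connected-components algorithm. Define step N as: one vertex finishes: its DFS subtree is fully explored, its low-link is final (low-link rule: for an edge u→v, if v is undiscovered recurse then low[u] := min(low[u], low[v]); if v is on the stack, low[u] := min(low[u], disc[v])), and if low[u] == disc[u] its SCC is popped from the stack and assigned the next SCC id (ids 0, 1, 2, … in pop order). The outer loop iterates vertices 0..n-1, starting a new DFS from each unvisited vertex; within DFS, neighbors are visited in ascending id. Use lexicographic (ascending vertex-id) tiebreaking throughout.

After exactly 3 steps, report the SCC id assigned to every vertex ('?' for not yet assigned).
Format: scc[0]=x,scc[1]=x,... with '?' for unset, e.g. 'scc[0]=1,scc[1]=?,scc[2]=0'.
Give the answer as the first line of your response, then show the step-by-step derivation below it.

scc[0]=?,scc[1]=?,scc[2]=?,scc[3]=?,scc[4]=?,scc[5]=?,scc[6]=?

step 1: low=(low[0]=0,low[1]=?,low[2]=?,low[3]=0,low[4]=?,low[5]=?,low[6]=?); scc=(scc[0]=?,scc[1]=?,scc[2]=?,scc[3]=?,scc[4]=?,scc[5]=?,scc[6]=?)
step 2: low=(low[0]=0,low[1]=?,low[2]=?,low[3]=0,low[4]=2,low[5]=2,low[6]=0); scc=(scc[0]=?,scc[1]=?,scc[2]=?,scc[3]=?,scc[4]=?,scc[5]=?,scc[6]=?)
step 3: low=(low[0]=0,low[1]=?,low[2]=?,low[3]=0,low[4]=0,low[5]=2,low[6]=0); scc=(scc[0]=?,scc[1]=?,scc[2]=?,scc[3]=?,scc[4]=?,scc[5]=?,scc[6]=?)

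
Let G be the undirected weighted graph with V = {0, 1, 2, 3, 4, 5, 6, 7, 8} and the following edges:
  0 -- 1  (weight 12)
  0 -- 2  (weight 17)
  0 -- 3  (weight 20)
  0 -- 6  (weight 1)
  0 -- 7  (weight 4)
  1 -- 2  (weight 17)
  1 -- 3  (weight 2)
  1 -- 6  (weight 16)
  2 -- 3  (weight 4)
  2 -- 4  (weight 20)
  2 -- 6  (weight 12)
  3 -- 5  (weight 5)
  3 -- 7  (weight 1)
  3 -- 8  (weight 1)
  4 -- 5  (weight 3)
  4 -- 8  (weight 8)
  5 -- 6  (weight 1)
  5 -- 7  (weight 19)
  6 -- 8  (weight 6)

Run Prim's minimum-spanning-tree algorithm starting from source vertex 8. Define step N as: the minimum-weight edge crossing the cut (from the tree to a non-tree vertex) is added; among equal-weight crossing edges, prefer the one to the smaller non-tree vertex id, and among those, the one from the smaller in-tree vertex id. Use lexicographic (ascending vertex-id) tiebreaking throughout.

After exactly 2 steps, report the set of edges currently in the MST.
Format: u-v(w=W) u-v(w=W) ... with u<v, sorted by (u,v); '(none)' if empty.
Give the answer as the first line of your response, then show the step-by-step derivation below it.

3-7(w=1) 3-8(w=1)

step 1: add edge 3-8 (w=1); MST = {3-8(w=1)}
step 2: add edge 3-7 (w=1); MST = {3-7(w=1) 3-8(w=1)}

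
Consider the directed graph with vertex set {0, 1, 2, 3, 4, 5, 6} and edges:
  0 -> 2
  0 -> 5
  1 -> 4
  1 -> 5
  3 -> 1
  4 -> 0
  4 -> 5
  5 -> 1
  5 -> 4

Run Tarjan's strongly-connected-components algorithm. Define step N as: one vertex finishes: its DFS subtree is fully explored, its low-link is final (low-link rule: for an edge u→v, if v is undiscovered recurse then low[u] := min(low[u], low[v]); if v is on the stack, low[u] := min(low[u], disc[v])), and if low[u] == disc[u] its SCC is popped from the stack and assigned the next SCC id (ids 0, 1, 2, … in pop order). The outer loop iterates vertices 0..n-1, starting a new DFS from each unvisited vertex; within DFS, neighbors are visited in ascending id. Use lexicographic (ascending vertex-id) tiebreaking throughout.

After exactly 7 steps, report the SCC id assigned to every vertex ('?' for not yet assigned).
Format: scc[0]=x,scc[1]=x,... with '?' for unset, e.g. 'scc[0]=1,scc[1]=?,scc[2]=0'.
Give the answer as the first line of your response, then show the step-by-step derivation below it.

scc[0]=1,scc[1]=1,scc[2]=0,scc[3]=2,scc[4]=1,scc[5]=1,scc[6]=3

step 1: low=(low[0]=0,low[1]=?,low[2]=1,low[3]=?,low[4]=?,low[5]=?,low[6]=?); scc=(scc[0]=?,scc[1]=?,scc[2]=0,scc[3]=?,scc[4]=?,scc[5]=?,scc[6]=?)
step 2: low=(low[0]=0,low[1]=3,low[2]=1,low[3]=?,low[4]=0,low[5]=2,low[6]=?); scc=(scc[0]=?,scc[1]=?,scc[2]=0,scc[3]=?,scc[4]=?,scc[5]=?,scc[6]=?)
step 3: low=(low[0]=0,low[1]=0,low[2]=1,low[3]=?,low[4]=0,low[5]=2,low[6]=?); scc=(scc[0]=?,scc[1]=?,scc[2]=0,scc[3]=?,scc[4]=?,scc[5]=?,scc[6]=?)
step 4: low=(low[0]=0,low[1]=0,low[2]=1,low[3]=?,low[4]=0,low[5]=0,low[6]=?); scc=(scc[0]=?,scc[1]=?,scc[2]=0,scc[3]=?,scc[4]=?,scc[5]=?,scc[6]=?)
step 5: low=(low[0]=0,low[1]=0,low[2]=1,low[3]=?,low[4]=0,low[5]=0,low[6]=?); scc=(scc[0]=1,scc[1]=1,scc[2]=0,scc[3]=?,scc[4]=1,scc[5]=1,scc[6]=?)
step 6: low=(low[0]=0,low[1]=0,low[2]=1,low[3]=5,low[4]=0,low[5]=0,low[6]=?); scc=(scc[0]=1,scc[1]=1,scc[2]=0,scc[3]=2,scc[4]=1,scc[5]=1,scc[6]=?)
step 7: low=(low[0]=0,low[1]=0,low[2]=1,low[3]=5,low[4]=0,low[5]=0,low[6]=6); scc=(scc[0]=1,scc[1]=1,scc[2]=0,scc[3]=2,scc[4]=1,scc[5]=1,scc[6]=3)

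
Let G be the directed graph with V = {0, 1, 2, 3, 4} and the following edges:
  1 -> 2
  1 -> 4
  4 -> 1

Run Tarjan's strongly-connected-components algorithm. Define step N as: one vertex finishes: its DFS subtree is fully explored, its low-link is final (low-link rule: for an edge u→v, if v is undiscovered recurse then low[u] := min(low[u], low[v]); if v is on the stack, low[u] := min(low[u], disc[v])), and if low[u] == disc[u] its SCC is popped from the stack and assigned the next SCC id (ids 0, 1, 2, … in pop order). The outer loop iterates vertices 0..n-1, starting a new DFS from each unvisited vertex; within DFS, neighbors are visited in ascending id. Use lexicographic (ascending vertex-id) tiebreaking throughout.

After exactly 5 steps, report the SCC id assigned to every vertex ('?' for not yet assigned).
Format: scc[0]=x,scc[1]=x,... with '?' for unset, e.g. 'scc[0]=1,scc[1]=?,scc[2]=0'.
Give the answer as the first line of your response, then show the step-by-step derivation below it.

scc[0]=0,scc[1]=2,scc[2]=1,scc[3]=3,scc[4]=2

step 1: low=(low[0]=0,low[1]=?,low[2]=?,low[3]=?,low[4]=?); scc=(scc[0]=0,scc[1]=?,scc[2]=?,scc[3]=?,scc[4]=?)
step 2: low=(low[0]=0,low[1]=1,low[2]=2,low[3]=?,low[4]=?); scc=(scc[0]=0,scc[1]=?,scc[2]=1,scc[3]=?,scc[4]=?)
step 3: low=(low[0]=0,low[1]=1,low[2]=2,low[3]=?,low[4]=1); scc=(scc[0]=0,scc[1]=?,scc[2]=1,scc[3]=?,scc[4]=?)
step 4: low=(low[0]=0,low[1]=1,low[2]=2,low[3]=?,low[4]=1); scc=(scc[0]=0,scc[1]=2,scc[2]=1,scc[3]=?,scc[4]=2)
step 5: low=(low[0]=0,low[1]=1,low[2]=2,low[3]=4,low[4]=1); scc=(scc[0]=0,scc[1]=2,scc[2]=1,scc[3]=3,scc[4]=2)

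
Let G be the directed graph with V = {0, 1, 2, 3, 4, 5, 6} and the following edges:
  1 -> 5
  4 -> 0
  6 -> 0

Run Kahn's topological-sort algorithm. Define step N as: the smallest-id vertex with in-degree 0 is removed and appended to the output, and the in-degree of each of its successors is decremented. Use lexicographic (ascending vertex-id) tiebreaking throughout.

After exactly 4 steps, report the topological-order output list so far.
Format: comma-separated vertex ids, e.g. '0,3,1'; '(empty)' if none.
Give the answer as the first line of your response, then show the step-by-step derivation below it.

1,2,3,4

step 1: output 1; order=[1]; indeg=(2,0,0,0,0,0,0)
step 2: output 2; order=[1,2]; indeg=(2,0,0,0,0,0,0)
step 3: output 3; order=[1,2,3]; indeg=(2,0,0,0,0,0,0)
step 4: output 4; order=[1,2,3,4]; indeg=(1,0,0,0,0,0,0)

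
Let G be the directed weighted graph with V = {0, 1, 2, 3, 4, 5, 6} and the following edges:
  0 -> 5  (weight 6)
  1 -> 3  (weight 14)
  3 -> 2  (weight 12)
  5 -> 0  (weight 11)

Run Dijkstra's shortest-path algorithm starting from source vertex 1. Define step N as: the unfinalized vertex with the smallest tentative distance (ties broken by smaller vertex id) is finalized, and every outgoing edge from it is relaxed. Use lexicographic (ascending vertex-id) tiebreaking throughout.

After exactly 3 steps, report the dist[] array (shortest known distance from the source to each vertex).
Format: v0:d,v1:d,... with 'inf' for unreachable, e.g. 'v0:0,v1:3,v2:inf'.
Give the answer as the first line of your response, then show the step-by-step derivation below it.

v0:inf,v1:0,v2:26,v3:14,v4:inf,v5:inf,v6:inf

step 1: dist = v0:inf,v1:0,v2:inf,v3:14,v4:inf,v5:inf,v6:inf
step 2: dist = v0:inf,v1:0,v2:26,v3:14,v4:inf,v5:inf,v6:inf
step 3: dist = v0:inf,v1:0,v2:26,v3:14,v4:inf,v5:inf,v6:inf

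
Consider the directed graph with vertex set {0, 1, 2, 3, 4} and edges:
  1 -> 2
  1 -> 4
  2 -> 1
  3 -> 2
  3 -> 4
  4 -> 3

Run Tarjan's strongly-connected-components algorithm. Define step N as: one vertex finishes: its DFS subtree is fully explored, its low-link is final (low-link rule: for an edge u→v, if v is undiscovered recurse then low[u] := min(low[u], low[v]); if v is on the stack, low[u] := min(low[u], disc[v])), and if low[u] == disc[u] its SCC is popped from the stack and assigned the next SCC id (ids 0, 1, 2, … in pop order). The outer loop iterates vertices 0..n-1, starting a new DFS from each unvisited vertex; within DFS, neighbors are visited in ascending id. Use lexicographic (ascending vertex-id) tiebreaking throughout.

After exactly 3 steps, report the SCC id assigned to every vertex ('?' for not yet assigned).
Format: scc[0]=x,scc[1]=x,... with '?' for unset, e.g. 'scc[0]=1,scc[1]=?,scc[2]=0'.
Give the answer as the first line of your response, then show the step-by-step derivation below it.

scc[0]=0,scc[1]=?,scc[2]=?,scc[3]=?,scc[4]=?

step 1: low=(low[0]=0,low[1]=?,low[2]=?,low[3]=?,low[4]=?); scc=(scc[0]=0,scc[1]=?,scc[2]=?,scc[3]=?,scc[4]=?)
step 2: low=(low[0]=0,low[1]=1,low[2]=1,low[3]=?,low[4]=?); scc=(scc[0]=0,scc[1]=?,scc[2]=?,scc[3]=?,scc[4]=?)
step 3: low=(low[0]=0,low[1]=1,low[2]=1,low[3]=2,low[4]=3); scc=(scc[0]=0,scc[1]=?,scc[2]=?,scc[3]=?,scc[4]=?)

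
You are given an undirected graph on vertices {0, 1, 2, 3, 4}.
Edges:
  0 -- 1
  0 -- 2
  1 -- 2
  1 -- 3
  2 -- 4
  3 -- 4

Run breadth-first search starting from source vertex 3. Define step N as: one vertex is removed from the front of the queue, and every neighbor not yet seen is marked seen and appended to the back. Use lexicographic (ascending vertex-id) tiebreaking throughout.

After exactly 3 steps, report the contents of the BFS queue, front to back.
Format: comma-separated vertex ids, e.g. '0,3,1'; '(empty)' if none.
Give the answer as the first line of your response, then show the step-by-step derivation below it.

0,2

step 1: dequeue 3; queue=[1,4]; order=3
step 2: dequeue 1; queue=[4,0,2]; order=3,1
step 3: dequeue 4; queue=[0,2]; order=3,1,4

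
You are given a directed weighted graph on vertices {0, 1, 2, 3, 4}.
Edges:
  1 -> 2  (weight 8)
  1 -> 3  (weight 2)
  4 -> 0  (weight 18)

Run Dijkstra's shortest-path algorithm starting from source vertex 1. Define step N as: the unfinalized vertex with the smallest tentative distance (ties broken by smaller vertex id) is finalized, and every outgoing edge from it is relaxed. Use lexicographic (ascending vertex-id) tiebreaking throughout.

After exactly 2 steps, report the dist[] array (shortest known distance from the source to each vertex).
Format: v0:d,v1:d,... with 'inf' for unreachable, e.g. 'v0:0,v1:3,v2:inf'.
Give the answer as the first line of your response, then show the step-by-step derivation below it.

v0:inf,v1:0,v2:8,v3:2,v4:inf

step 1: dist = v0:inf,v1:0,v2:8,v3:2,v4:inf
step 2: dist = v0:inf,v1:0,v2:8,v3:2,v4:inf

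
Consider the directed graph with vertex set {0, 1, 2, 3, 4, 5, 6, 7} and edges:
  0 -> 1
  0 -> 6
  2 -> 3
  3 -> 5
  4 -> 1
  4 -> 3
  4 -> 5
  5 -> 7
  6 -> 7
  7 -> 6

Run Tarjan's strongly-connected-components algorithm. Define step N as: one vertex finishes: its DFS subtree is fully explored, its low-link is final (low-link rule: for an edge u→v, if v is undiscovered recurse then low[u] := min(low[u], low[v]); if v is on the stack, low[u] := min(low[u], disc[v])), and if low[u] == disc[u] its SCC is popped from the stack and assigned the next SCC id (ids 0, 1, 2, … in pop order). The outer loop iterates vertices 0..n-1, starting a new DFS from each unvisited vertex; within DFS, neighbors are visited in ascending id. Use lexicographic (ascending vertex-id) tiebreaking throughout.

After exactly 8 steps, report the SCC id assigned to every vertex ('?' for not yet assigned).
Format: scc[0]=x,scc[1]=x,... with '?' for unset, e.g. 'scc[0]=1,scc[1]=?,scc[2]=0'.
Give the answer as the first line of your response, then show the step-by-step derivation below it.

scc[0]=2,scc[1]=0,scc[2]=5,scc[3]=4,scc[4]=6,scc[5]=3,scc[6]=1,scc[7]=1

step 1: low=(low[0]=0,low[1]=1,low[2]=?,low[3]=?,low[4]=?,low[5]=?,low[6]=?,low[7]=?); scc=(scc[0]=?,scc[1]=0,scc[2]=?,scc[3]=?,scc[4]=?,scc[5]=?,scc[6]=?,scc[7]=?)
step 2: low=(low[0]=0,low[1]=1,low[2]=?,low[3]=?,low[4]=?,low[5]=?,low[6]=2,low[7]=2); scc=(scc[0]=?,scc[1]=0,scc[2]=?,scc[3]=?,scc[4]=?,scc[5]=?,scc[6]=?,scc[7]=?)
step 3: low=(low[0]=0,low[1]=1,low[2]=?,low[3]=?,low[4]=?,low[5]=?,low[6]=2,low[7]=2); scc=(scc[0]=?,scc[1]=0,scc[2]=?,scc[3]=?,scc[4]=?,scc[5]=?,scc[6]=1,scc[7]=1)
step 4: low=(low[0]=0,low[1]=1,low[2]=?,low[3]=?,low[4]=?,low[5]=?,low[6]=2,low[7]=2); scc=(scc[0]=2,scc[1]=0,scc[2]=?,scc[3]=?,scc[4]=?,scc[5]=?,scc[6]=1,scc[7]=1)
step 5: low=(low[0]=0,low[1]=1,low[2]=4,low[3]=5,low[4]=?,low[5]=6,low[6]=2,low[7]=2); scc=(scc[0]=2,scc[1]=0,scc[2]=?,scc[3]=?,scc[4]=?,scc[5]=3,scc[6]=1,scc[7]=1)
step 6: low=(low[0]=0,low[1]=1,low[2]=4,low[3]=5,low[4]=?,low[5]=6,low[6]=2,low[7]=2); scc=(scc[0]=2,scc[1]=0,scc[2]=?,scc[3]=4,scc[4]=?,scc[5]=3,scc[6]=1,scc[7]=1)
step 7: low=(low[0]=0,low[1]=1,low[2]=4,low[3]=5,low[4]=?,low[5]=6,low[6]=2,low[7]=2); scc=(scc[0]=2,scc[1]=0,scc[2]=5,scc[3]=4,scc[4]=?,scc[5]=3,scc[6]=1,scc[7]=1)
step 8: low=(low[0]=0,low[1]=1,low[2]=4,low[3]=5,low[4]=7,low[5]=6,low[6]=2,low[7]=2); scc=(scc[0]=2,scc[1]=0,scc[2]=5,scc[3]=4,scc[4]=6,scc[5]=3,scc[6]=1,scc[7]=1)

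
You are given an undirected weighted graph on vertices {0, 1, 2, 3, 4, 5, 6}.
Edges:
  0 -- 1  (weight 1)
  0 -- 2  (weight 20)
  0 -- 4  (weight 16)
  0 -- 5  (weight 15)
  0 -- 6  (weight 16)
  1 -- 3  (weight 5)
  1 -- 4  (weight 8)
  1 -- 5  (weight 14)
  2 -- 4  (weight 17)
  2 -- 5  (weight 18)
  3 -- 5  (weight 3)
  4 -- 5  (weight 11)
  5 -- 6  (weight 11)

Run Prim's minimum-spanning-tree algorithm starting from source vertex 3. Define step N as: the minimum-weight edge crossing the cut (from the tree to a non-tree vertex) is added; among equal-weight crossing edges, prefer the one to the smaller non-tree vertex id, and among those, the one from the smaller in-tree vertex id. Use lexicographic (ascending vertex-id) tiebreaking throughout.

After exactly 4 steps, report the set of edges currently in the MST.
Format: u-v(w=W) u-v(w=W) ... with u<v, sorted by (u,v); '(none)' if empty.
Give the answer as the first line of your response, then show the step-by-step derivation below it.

0-1(w=1) 1-3(w=5) 1-4(w=8) 3-5(w=3)

step 1: add edge 3-5 (w=3); MST = {3-5(w=3)}
step 2: add edge 1-3 (w=5); MST = {1-3(w=5) 3-5(w=3)}
step 3: add edge 0-1 (w=1); MST = {0-1(w=1) 1-3(w=5) 3-5(w=3)}
step 4: add edge 1-4 (w=8); MST = {0-1(w=1) 1-3(w=5) 1-4(w=8) 3-5(w=3)}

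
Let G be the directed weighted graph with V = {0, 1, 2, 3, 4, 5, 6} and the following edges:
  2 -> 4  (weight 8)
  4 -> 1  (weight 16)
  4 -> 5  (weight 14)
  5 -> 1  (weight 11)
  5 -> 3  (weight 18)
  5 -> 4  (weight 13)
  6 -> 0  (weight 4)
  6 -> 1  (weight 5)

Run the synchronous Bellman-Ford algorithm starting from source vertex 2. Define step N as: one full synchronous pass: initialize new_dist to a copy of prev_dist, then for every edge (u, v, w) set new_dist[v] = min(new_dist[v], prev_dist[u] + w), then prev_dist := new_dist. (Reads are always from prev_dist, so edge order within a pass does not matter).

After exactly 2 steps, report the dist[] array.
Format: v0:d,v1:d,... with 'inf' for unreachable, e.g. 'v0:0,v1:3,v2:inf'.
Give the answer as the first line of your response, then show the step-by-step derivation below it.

v0:inf,v1:24,v2:0,v3:inf,v4:8,v5:22,v6:inf

step 1: dist = v0:inf,v1:inf,v2:0,v3:inf,v4:8,v5:inf,v6:inf
step 2: dist = v0:inf,v1:24,v2:0,v3:inf,v4:8,v5:22,v6:inf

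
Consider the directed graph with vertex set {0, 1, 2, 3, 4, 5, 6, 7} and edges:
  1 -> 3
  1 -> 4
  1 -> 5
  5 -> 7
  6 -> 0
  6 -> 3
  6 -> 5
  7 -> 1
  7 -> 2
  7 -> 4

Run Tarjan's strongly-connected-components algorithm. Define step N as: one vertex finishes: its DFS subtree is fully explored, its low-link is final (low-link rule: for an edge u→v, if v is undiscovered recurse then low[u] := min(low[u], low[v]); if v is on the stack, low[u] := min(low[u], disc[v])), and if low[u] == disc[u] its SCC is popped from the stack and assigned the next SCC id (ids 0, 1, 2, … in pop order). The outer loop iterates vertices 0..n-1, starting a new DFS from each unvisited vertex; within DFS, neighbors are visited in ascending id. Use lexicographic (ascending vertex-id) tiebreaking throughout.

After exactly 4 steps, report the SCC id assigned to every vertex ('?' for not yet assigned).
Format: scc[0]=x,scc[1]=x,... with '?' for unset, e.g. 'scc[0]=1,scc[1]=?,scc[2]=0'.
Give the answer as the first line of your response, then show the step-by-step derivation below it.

scc[0]=0,scc[1]=?,scc[2]=3,scc[3]=1,scc[4]=2,scc[5]=?,scc[6]=?,scc[7]=?

step 1: low=(low[0]=0,low[1]=?,low[2]=?,low[3]=?,low[4]=?,low[5]=?,low[6]=?,low[7]=?); scc=(scc[0]=0,scc[1]=?,scc[2]=?,scc[3]=?,scc[4]=?,scc[5]=?,scc[6]=?,scc[7]=?)
step 2: low=(low[0]=0,low[1]=1,low[2]=?,low[3]=2,low[4]=?,low[5]=?,low[6]=?,low[7]=?); scc=(scc[0]=0,scc[1]=?,scc[2]=?,scc[3]=1,scc[4]=?,scc[5]=?,scc[6]=?,scc[7]=?)
step 3: low=(low[0]=0,low[1]=1,low[2]=?,low[3]=2,low[4]=3,low[5]=?,low[6]=?,low[7]=?); scc=(scc[0]=0,scc[1]=?,scc[2]=?,scc[3]=1,scc[4]=2,scc[5]=?,scc[6]=?,scc[7]=?)
step 4: low=(low[0]=0,low[1]=1,low[2]=6,low[3]=2,low[4]=3,low[5]=4,low[6]=?,low[7]=1); scc=(scc[0]=0,scc[1]=?,scc[2]=3,scc[3]=1,scc[4]=2,scc[5]=?,scc[6]=?,scc[7]=?)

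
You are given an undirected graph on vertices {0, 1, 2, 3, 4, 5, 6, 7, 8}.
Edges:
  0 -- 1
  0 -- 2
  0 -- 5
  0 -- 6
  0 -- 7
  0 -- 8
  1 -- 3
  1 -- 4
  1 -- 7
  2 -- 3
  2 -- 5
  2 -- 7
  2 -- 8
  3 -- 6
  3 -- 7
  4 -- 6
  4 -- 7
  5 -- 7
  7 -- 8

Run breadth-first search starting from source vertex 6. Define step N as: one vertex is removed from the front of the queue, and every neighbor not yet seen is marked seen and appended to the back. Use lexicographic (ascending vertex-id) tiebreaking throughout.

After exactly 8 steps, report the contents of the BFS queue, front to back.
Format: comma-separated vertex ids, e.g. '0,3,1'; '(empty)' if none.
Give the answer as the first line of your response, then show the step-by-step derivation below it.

8

step 1: dequeue 6; queue=[0,3,4]; order=6
step 2: dequeue 0; queue=[3,4,1,2,5,7,8]; order=6,0
step 3: dequeue 3; queue=[4,1,2,5,7,8]; order=6,0,3
step 4: dequeue 4; queue=[1,2,5,7,8]; order=6,0,3,4
step 5: dequeue 1; queue=[2,5,7,8]; order=6,0,3,4,1
step 6: dequeue 2; queue=[5,7,8]; order=6,0,3,4,1,2
step 7: dequeue 5; queue=[7,8]; order=6,0,3,4,1,2,5
step 8: dequeue 7; queue=[8]; order=6,0,3,4,1,2,5,7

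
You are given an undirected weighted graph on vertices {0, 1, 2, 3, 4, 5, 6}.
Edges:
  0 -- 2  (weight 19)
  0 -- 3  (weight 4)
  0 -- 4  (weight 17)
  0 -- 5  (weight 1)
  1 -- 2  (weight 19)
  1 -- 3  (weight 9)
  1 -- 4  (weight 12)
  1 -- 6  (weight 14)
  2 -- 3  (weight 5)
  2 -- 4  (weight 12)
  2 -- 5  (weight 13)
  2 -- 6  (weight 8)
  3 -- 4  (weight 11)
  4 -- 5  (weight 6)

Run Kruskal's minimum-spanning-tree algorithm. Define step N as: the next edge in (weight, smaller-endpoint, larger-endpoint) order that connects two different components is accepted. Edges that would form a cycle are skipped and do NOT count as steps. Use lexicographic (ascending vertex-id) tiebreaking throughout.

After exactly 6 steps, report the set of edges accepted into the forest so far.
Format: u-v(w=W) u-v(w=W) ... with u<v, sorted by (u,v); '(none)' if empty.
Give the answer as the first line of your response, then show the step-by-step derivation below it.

0-3(w=4) 0-5(w=1) 1-3(w=9) 2-3(w=5) 2-6(w=8) 4-5(w=6)

step 1: add edge 0-5 (w=1); MST = {0-5(w=1)}
step 2: add edge 0-3 (w=4); MST = {0-3(w=4) 0-5(w=1)}
step 3: add edge 2-3 (w=5); MST = {0-3(w=4) 0-5(w=1) 2-3(w=5)}
step 4: add edge 4-5 (w=6); MST = {0-3(w=4) 0-5(w=1) 2-3(w=5) 4-5(w=6)}
step 5: add edge 2-6 (w=8); MST = {0-3(w=4) 0-5(w=1) 2-3(w=5) 2-6(w=8) 4-5(w=6)}
step 6: add edge 1-3 (w=9); MST = {0-3(w=4) 0-5(w=1) 1-3(w=9) 2-3(w=5) 2-6(w=8) 4-5(w=6)}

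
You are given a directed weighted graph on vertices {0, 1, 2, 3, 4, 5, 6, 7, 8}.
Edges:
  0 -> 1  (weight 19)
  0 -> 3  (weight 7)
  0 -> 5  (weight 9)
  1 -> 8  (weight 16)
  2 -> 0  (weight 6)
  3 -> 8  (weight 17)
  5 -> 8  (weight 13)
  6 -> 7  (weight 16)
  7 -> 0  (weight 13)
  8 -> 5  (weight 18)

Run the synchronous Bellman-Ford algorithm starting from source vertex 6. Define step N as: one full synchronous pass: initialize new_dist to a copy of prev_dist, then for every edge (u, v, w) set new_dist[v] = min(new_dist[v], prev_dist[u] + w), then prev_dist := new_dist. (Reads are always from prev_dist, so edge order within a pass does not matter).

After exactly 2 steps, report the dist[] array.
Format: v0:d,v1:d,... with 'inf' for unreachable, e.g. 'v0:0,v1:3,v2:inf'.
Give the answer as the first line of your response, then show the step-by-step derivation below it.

v0:29,v1:inf,v2:inf,v3:inf,v4:inf,v5:inf,v6:0,v7:16,v8:inf

step 1: dist = v0:inf,v1:inf,v2:inf,v3:inf,v4:inf,v5:inf,v6:0,v7:16,v8:inf
step 2: dist = v0:29,v1:inf,v2:inf,v3:inf,v4:inf,v5:inf,v6:0,v7:16,v8:inf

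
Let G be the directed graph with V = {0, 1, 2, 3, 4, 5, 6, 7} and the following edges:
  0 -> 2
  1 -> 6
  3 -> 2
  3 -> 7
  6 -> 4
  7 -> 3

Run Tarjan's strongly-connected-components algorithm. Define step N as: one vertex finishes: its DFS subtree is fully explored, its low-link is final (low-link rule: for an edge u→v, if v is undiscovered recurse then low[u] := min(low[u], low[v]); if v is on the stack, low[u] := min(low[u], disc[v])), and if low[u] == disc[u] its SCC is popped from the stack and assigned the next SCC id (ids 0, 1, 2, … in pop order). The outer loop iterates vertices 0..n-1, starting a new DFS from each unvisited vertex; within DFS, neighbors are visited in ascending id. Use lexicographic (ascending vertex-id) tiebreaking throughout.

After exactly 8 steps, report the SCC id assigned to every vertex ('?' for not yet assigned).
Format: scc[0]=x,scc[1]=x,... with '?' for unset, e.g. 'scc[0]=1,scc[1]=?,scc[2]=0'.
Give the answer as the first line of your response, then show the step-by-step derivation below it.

scc[0]=1,scc[1]=4,scc[2]=0,scc[3]=5,scc[4]=2,scc[5]=6,scc[6]=3,scc[7]=5

step 1: low=(low[0]=0,low[1]=?,low[2]=1,low[3]=?,low[4]=?,low[5]=?,low[6]=?,low[7]=?); scc=(scc[0]=?,scc[1]=?,scc[2]=0,scc[3]=?,scc[4]=?,scc[5]=?,scc[6]=?,scc[7]=?)
step 2: low=(low[0]=0,low[1]=?,low[2]=1,low[3]=?,low[4]=?,low[5]=?,low[6]=?,low[7]=?); scc=(scc[0]=1,scc[1]=?,scc[2]=0,scc[3]=?,scc[4]=?,scc[5]=?,scc[6]=?,scc[7]=?)
step 3: low=(low[0]=0,low[1]=2,low[2]=1,low[3]=?,low[4]=4,low[5]=?,low[6]=3,low[7]=?); scc=(scc[0]=1,scc[1]=?,scc[2]=0,scc[3]=?,scc[4]=2,scc[5]=?,scc[6]=?,scc[7]=?)
step 4: low=(low[0]=0,low[1]=2,low[2]=1,low[3]=?,low[4]=4,low[5]=?,low[6]=3,low[7]=?); scc=(scc[0]=1,scc[1]=?,scc[2]=0,scc[3]=?,scc[4]=2,scc[5]=?,scc[6]=3,scc[7]=?)
step 5: low=(low[0]=0,low[1]=2,low[2]=1,low[3]=?,low[4]=4,low[5]=?,low[6]=3,low[7]=?); scc=(scc[0]=1,scc[1]=4,scc[2]=0,scc[3]=?,scc[4]=2,scc[5]=?,scc[6]=3,scc[7]=?)
step 6: low=(low[0]=0,low[1]=2,low[2]=1,low[3]=5,low[4]=4,low[5]=?,low[6]=3,low[7]=5); scc=(scc[0]=1,scc[1]=4,scc[2]=0,scc[3]=?,scc[4]=2,scc[5]=?,scc[6]=3,scc[7]=?)
step 7: low=(low[0]=0,low[1]=2,low[2]=1,low[3]=5,low[4]=4,low[5]=?,low[6]=3,low[7]=5); scc=(scc[0]=1,scc[1]=4,scc[2]=0,scc[3]=5,scc[4]=2,scc[5]=?,scc[6]=3,scc[7]=5)
step 8: low=(low[0]=0,low[1]=2,low[2]=1,low[3]=5,low[4]=4,low[5]=7,low[6]=3,low[7]=5); scc=(scc[0]=1,scc[1]=4,scc[2]=0,scc[3]=5,scc[4]=2,scc[5]=6,scc[6]=3,scc[7]=5)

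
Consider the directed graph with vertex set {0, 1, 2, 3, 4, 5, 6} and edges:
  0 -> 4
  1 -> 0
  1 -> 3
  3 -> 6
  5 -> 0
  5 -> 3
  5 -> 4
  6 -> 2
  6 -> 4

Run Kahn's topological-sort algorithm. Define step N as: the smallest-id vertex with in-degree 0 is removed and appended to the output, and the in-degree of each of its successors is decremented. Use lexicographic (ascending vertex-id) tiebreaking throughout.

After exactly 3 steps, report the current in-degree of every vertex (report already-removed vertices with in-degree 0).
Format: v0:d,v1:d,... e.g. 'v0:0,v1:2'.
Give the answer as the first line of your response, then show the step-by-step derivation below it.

v0:0,v1:0,v2:1,v3:0,v4:1,v5:0,v6:1

step 1: output 1; order=[1]; indeg=(1,0,1,1,3,0,1)
step 2: output 5; order=[1,5]; indeg=(0,0,1,0,2,0,1)
step 3: output 0; order=[1,5,0]; indeg=(0,0,1,0,1,0,1)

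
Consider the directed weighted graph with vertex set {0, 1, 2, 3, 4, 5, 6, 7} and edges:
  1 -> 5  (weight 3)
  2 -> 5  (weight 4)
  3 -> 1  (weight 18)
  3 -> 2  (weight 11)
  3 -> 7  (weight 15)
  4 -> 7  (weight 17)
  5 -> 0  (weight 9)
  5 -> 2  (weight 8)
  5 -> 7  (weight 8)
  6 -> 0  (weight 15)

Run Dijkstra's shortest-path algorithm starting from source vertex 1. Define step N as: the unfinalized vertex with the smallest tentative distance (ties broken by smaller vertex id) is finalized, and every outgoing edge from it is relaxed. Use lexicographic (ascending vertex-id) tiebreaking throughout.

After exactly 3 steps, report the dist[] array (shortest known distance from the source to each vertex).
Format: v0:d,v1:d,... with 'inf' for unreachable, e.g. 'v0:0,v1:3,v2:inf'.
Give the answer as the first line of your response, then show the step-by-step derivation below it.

v0:12,v1:0,v2:11,v3:inf,v4:inf,v5:3,v6:inf,v7:11

step 1: dist = v0:inf,v1:0,v2:inf,v3:inf,v4:inf,v5:3,v6:inf,v7:inf
step 2: dist = v0:12,v1:0,v2:11,v3:inf,v4:inf,v5:3,v6:inf,v7:11
step 3: dist = v0:12,v1:0,v2:11,v3:inf,v4:inf,v5:3,v6:inf,v7:11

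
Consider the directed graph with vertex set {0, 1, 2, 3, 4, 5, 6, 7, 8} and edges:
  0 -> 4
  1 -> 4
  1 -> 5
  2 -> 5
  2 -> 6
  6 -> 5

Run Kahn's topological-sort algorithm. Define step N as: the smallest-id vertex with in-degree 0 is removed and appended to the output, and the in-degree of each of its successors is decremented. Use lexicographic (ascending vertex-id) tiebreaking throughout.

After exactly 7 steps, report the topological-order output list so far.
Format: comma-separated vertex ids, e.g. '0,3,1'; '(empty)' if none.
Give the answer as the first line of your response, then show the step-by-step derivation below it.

0,1,2,3,4,6,5

step 1: output 0; order=[0]; indeg=(0,0,0,0,1,3,1,0,0)
step 2: output 1; order=[0,1]; indeg=(0,0,0,0,0,2,1,0,0)
step 3: output 2; order=[0,1,2]; indeg=(0,0,0,0,0,1,0,0,0)
step 4: output 3; order=[0,1,2,3]; indeg=(0,0,0,0,0,1,0,0,0)
step 5: output 4; order=[0,1,2,3,4]; indeg=(0,0,0,0,0,1,0,0,0)
step 6: output 6; order=[0,1,2,3,4,6]; indeg=(0,0,0,0,0,0,0,0,0)
step 7: output 5; order=[0,1,2,3,4,6,5]; indeg=(0,0,0,0,0,0,0,0,0)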